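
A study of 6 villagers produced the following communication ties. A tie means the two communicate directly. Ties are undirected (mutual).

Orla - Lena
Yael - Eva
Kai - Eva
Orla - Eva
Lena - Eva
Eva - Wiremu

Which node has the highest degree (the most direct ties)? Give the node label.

Degrees — Eva:5, Kai:1, Lena:2, Orla:2, Wiremu:1, Yael:1.
The maximum is 5, attained only by Eva.

Eva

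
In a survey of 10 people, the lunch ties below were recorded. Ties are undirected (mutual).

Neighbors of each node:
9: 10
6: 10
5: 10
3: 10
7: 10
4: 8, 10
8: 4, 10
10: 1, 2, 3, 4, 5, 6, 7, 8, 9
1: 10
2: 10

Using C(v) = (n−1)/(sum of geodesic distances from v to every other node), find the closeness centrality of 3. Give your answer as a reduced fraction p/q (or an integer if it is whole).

9/17

Distances from 3: 1:2, 2:2, 4:2, 5:2, 6:2, 7:2, 8:2, 9:2, 10:1. Sum = 17.
n = 10, so closeness = 9/17.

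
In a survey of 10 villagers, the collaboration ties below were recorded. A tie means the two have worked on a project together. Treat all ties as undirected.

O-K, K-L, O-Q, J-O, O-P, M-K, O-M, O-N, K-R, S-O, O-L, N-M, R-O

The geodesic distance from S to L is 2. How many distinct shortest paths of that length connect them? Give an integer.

1

The shortest distance is 2, and the only length-2 path is S–O–L. So there is exactly 1 shortest path.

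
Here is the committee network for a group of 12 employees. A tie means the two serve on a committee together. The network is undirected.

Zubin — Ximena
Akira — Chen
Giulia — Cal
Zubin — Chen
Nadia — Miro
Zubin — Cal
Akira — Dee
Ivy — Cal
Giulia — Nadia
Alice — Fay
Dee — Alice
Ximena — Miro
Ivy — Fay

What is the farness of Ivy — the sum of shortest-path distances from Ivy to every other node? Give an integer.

Distances from Ivy: Akira:4, Alice:2, Cal:1, Chen:3, Dee:3, Fay:1, Giulia:2, Miro:4, Nadia:3, Ximena:3, Zubin:2.
Sum = 4 + 2 + 1 + 3 + 3 + 1 + 2 + 4 + 3 + 3 + 2 = 28.

28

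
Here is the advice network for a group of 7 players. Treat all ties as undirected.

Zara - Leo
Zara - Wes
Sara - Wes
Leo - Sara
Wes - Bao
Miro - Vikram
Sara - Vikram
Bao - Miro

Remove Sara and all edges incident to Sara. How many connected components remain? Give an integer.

Sara's neighbors (Leo, Vikram, and Wes) remain reachable from one another through other ties, so the rest of the network stays in one piece.

1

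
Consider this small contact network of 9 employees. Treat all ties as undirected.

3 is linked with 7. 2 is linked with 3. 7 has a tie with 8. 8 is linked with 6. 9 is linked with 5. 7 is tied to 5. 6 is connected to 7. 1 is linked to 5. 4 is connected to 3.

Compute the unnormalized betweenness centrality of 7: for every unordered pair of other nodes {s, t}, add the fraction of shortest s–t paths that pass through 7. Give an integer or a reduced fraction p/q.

Pairs whose geodesics pass through 7 — 6–9: 1; 6–1: 1; 6–4: 1; 6–5: 1; 6–3: 1; 6–2: 1; 8–9: 1; 8–1: 1; 8–4: 1; 8–5: 1; 8–3: 1; 8–2: 1; 9–4: 1; 9–3: 1 … (+7 more pairs).
All other pairs contribute 0.
Summing the contributions gives betweenness(7) = 21.

21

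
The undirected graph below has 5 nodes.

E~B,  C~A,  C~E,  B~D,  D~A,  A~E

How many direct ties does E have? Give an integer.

E is directly tied to A, B, and C. That is 3 neighbors, so the degree of E is 3.

3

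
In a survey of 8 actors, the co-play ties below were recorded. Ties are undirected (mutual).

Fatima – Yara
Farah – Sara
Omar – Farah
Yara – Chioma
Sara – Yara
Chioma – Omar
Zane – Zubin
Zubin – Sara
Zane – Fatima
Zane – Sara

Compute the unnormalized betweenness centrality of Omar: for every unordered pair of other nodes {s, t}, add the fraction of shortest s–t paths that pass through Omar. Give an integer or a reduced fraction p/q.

1

Pairs whose geodesics pass through Omar — Chioma–Farah: 1.
All other pairs contribute 0.
Summing the contributions gives betweenness(Omar) = 1.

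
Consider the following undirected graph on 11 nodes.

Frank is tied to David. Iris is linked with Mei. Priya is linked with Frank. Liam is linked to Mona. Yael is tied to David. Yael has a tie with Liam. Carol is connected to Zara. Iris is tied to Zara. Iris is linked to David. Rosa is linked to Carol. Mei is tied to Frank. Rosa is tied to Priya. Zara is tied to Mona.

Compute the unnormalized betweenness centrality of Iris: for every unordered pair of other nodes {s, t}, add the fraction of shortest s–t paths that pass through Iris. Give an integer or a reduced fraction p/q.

Pairs whose geodesics pass through Iris — Yael–Zara: 1/2; Yael–Carol: 1/2; Yael–Mei: 1/2; Liam–Mei: 2/3; Mona–Frank: 2/3; Mona–Mei: 1; Mona–David: 1/2; Zara–Frank: 2/2; Zara–Mei: 1; Zara–David: 1; Carol–Mei: 1; Carol–David: 1; Mei–David: 1/2.
All other pairs contribute 0.
Summing the contributions gives betweenness(Iris) = 59/6.

59/6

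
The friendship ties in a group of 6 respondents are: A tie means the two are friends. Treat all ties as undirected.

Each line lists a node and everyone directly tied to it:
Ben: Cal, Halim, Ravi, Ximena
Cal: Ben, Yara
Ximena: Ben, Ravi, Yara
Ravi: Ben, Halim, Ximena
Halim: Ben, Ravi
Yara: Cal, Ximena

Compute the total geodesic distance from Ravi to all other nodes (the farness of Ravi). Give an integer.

Distances from Ravi: Ben:1, Cal:2, Halim:1, Ximena:1, Yara:2.
Sum = 1 + 2 + 1 + 1 + 2 = 7.

7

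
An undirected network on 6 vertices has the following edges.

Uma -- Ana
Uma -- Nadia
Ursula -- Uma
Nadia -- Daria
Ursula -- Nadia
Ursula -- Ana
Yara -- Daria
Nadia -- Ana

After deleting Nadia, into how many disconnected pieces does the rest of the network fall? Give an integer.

2

Without Nadia, the remaining ties split the others into: {Ana, Uma, Ursula}; {Daria, Yara}.
That's 2 separate components.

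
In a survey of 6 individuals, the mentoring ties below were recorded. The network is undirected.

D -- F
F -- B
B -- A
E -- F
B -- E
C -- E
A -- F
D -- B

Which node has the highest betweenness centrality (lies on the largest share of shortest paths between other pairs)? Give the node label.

E

Unnormalized betweenness of each node: A:0, B:5/2, C:0, D:0, E:4, F:5/2.
E has the largest value, 4, making it the main broker — the node through which the most shortest paths run.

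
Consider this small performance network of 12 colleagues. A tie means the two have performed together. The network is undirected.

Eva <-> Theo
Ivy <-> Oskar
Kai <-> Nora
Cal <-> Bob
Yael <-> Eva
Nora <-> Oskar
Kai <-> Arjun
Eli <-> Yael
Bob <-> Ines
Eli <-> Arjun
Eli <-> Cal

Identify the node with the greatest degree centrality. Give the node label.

Eli

Degrees — Arjun:2, Bob:2, Cal:2, Eli:3, Eva:2, Ines:1, Ivy:1, Kai:2, Nora:2, Oskar:2, Theo:1, Yael:2.
The maximum is 3, attained only by Eli.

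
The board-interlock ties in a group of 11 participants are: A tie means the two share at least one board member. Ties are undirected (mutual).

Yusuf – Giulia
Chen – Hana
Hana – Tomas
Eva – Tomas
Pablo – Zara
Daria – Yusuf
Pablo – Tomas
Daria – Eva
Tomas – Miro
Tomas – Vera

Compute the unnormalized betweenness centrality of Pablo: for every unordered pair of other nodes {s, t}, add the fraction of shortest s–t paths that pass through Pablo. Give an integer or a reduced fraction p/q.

Pairs whose geodesics pass through Pablo — Yusuf–Zara: 1; Chen–Zara: 1; Vera–Zara: 1; Giulia–Zara: 1; Tomas–Zara: 1; Hana–Zara: 1; Miro–Zara: 1; Daria–Zara: 1; Zara–Eva: 1.
All other pairs contribute 0.
Summing the contributions gives betweenness(Pablo) = 9.

9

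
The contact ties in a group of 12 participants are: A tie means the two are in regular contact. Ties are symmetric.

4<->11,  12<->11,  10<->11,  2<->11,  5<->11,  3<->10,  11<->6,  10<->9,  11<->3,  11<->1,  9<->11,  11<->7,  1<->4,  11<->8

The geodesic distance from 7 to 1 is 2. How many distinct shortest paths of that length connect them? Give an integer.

1

The shortest distance is 2, and the only length-2 path is 7–11–1. So there is exactly 1 shortest path.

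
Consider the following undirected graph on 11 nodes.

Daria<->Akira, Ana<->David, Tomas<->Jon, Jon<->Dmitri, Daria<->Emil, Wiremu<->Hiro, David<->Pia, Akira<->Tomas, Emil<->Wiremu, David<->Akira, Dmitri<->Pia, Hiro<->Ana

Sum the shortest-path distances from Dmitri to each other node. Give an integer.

30

Distances from Dmitri: Akira:3, Ana:3, Daria:4, David:2, Emil:5, Hiro:4, Jon:1, Pia:1, Tomas:2, Wiremu:5.
Sum = 3 + 3 + 4 + 2 + 5 + 4 + 1 + 1 + 2 + 5 = 30.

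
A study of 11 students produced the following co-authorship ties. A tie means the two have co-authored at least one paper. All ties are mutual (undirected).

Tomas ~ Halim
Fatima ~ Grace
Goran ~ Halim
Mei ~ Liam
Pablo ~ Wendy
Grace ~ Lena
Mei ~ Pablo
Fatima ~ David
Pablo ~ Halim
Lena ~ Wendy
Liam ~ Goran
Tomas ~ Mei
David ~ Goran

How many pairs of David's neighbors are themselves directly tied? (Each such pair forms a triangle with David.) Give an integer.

David's neighbors are Fatima and Goran, but none of them are tied to each other, so no triangle contains David.

0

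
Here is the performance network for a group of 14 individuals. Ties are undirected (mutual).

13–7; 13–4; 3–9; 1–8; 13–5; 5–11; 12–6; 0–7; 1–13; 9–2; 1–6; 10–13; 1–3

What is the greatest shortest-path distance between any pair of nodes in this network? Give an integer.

Eccentricity of each node (its greatest distance to any other): 0:6, 1:3, 2:6, 3:4, 4:5, 5:5, 6:4, 7:5, 8:4, 9:5, 10:5, 11:6, 12:5, 13:4.
The maximum eccentricity is 6, realized for instance by the pair 2–11 via 2 – 9 – 3 – 1 – 13 – 5 – 11. So the diameter is 6.

6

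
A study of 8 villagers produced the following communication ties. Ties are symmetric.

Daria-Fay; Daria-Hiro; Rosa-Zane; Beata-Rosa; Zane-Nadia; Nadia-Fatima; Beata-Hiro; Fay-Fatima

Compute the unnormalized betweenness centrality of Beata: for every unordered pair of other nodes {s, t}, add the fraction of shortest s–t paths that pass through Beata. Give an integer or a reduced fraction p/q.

9/2

Pairs whose geodesics pass through Beata — Fay–Rosa: 1/2; Daria–Rosa: 1; Daria–Zane: 1/2; Hiro–Rosa: 1; Hiro–Zane: 1; Hiro–Nadia: 1/2.
All other pairs contribute 0.
Summing the contributions gives betweenness(Beata) = 9/2.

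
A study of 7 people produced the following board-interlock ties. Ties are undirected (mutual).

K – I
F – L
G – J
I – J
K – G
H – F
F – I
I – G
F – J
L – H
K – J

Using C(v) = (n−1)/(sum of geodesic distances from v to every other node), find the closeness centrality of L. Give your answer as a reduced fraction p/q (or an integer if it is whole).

Distances from L: F:1, G:3, H:1, I:2, J:2, K:3. Sum = 12.
n = 7, so closeness = 6/12 = 1/2.

1/2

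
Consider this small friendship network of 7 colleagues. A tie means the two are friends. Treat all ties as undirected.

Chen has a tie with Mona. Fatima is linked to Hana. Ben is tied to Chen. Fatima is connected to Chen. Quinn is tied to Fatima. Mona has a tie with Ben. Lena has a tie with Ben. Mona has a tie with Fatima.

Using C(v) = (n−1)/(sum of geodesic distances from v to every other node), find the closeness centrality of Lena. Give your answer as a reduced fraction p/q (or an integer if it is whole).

Distances from Lena: Ben:1, Chen:2, Fatima:3, Hana:4, Mona:2, Quinn:4. Sum = 16.
n = 7, so closeness = 6/16 = 3/8.

3/8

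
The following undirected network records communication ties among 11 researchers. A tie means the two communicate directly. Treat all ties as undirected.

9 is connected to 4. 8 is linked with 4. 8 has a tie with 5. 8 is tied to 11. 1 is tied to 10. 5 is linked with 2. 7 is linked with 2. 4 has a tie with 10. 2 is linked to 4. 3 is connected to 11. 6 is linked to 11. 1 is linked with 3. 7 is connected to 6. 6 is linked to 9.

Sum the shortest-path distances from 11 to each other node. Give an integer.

19

Distances from 11: 1:2, 2:3, 3:1, 4:2, 5:2, 6:1, 7:2, 8:1, 9:2, 10:3.
Sum = 2 + 3 + 1 + 2 + 2 + 1 + 2 + 1 + 2 + 3 = 19.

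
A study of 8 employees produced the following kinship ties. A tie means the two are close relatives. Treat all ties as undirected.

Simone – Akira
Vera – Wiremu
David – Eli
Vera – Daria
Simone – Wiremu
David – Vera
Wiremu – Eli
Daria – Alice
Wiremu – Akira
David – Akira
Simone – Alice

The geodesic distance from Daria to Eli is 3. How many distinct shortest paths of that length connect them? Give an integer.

The shortest distance is 3. The length-3 paths are: Daria–Vera–Wiremu–Eli; Daria–Vera–David–Eli.
That gives 2 distinct shortest paths.

2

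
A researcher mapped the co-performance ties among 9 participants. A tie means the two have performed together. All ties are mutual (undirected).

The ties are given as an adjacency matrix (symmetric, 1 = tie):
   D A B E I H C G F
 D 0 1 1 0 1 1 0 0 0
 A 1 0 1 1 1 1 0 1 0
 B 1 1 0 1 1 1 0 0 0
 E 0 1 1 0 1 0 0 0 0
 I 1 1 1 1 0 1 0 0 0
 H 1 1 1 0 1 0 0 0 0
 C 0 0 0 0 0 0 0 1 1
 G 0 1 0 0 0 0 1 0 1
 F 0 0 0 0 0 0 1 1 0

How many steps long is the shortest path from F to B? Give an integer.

3

One shortest route is F – G – A – B, which uses 3 edges, and at distance 2 from F we only reach {A}, which does not include B. So d(F,B) = 3.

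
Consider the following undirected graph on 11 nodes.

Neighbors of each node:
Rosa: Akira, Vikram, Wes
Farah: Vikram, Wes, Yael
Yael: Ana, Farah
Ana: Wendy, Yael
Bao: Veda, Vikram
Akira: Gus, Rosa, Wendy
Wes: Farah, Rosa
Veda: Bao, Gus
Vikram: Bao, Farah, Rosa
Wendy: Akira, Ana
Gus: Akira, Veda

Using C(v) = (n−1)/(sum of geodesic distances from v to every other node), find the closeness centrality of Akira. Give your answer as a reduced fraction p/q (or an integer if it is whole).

Distances from Akira: Ana:2, Bao:3, Farah:3, Gus:1, Rosa:1, Veda:2, Vikram:2, Wendy:1, Wes:2, Yael:3. Sum = 20.
n = 11, so closeness = 10/20 = 1/2.

1/2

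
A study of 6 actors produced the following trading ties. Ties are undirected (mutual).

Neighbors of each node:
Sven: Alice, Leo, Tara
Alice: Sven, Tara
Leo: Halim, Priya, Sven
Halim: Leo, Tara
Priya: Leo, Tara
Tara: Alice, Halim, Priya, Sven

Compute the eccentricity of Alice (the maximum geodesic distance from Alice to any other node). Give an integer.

2

Distances from Alice: Halim:2, Leo:2, Priya:2, Sven:1, Tara:1.
The largest is 2 (to Halim, Priya, and Leo), so the eccentricity of Alice is 2.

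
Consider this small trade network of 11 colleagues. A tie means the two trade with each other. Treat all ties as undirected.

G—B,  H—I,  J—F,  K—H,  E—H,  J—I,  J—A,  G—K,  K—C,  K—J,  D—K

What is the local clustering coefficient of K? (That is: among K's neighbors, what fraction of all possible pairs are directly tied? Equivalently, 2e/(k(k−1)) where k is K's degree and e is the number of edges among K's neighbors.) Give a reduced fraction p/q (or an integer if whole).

K's neighbors: C, D, G, H, and J (k = 5).
Possible neighbor pairs: C(5,2) = 10. Edges among them: none → e = 0.
Clustering(K) = 0/10 = 0.

0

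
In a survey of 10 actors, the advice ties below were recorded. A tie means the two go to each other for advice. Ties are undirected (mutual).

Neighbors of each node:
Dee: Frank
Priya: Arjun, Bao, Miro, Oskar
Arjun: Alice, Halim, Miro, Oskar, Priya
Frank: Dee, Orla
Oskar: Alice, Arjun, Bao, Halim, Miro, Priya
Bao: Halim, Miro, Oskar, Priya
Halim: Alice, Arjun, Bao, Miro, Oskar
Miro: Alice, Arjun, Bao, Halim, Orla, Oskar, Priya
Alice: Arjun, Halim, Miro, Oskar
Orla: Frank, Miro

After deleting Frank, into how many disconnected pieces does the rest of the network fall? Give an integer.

2

Without Frank, the remaining ties split the others into: {Alice, Arjun, Bao, Halim, Miro, Orla, Oskar, Priya}; {Dee}.
That's 2 separate components.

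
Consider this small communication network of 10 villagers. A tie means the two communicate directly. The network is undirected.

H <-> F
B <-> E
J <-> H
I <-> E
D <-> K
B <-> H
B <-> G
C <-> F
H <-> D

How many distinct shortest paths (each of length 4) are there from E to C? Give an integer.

1

The shortest distance is 4, and the only length-4 path is E–B–H–F–C. So there is exactly 1 shortest path.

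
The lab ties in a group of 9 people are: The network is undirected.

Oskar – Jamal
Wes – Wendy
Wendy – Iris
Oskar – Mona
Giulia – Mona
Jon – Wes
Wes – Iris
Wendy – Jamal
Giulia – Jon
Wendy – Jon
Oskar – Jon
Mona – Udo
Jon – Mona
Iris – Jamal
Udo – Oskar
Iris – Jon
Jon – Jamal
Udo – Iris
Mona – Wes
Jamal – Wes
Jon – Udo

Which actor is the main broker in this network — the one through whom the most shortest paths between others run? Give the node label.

Jon

Unnormalized betweenness of each node: Giulia:0, Iris:7/6, Jamal:7/6, Jon:8, Mona:13/6, Oskar:2/3, Udo:2/3, Wendy:0, Wes:7/6.
Jon has the largest value, 8, making it the main broker — the node through which the most shortest paths run.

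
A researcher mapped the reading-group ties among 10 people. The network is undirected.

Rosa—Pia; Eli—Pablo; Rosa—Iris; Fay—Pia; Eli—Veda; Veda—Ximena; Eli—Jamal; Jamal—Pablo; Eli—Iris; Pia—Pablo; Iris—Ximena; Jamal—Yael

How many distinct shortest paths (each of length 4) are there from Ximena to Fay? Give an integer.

The shortest distance is 4, and the only length-4 path is Ximena–Iris–Rosa–Pia–Fay. So there is exactly 1 shortest path.

1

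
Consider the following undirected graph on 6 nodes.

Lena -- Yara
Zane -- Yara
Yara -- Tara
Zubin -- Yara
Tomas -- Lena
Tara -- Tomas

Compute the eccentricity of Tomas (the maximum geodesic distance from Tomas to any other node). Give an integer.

Distances from Tomas: Lena:1, Tara:1, Yara:2, Zane:3, Zubin:3.
The largest is 3 (to Zane and Zubin), so the eccentricity of Tomas is 3.

3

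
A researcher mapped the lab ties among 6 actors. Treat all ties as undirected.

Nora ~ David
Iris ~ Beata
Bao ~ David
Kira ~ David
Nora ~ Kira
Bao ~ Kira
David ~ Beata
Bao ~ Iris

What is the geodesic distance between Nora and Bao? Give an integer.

2

One shortest route is Nora – Kira – Bao, which uses 2 edges, and Nora and Bao are not directly tied, so nothing shorter exists. So d(Nora,Bao) = 2.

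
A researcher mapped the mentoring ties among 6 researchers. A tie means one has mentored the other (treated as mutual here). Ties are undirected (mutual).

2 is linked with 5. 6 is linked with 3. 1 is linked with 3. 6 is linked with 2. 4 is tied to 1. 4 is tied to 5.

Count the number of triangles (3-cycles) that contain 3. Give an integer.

3's neighbors are 1 and 6, but none of them are tied to each other, so no triangle contains 3.

0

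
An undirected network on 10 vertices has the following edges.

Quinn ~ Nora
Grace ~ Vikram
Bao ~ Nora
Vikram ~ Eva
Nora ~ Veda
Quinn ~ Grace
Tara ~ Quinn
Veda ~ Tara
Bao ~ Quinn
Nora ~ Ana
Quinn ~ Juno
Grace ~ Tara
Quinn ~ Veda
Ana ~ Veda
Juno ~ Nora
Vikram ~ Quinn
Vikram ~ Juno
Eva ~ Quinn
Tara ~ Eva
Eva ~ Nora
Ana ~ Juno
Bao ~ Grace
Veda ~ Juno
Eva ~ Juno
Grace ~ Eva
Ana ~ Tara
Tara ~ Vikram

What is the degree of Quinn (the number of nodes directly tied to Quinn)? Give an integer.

Quinn is directly tied to Bao, Eva, Grace, Juno, Nora, Tara, Veda, and Vikram. That is 8 neighbors, so the degree of Quinn is 8.

8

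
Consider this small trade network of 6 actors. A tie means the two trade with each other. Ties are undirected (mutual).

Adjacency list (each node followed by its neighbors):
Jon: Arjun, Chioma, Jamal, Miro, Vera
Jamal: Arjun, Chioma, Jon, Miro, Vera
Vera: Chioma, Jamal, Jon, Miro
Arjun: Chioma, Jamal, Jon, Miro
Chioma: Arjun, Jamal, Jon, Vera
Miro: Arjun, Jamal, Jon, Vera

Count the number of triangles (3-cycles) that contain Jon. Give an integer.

Jon's neighbors: Arjun, Chioma, Jamal, Miro, and Vera.
Neighbor pairs that are themselves tied: Jon–Arjun–Chioma; Jon–Arjun–Jamal; Jon–Arjun–Miro; Jon–Chioma–Jamal; Jon–Chioma–Vera; Jon–Jamal–Miro; Jon–Jamal–Vera; Jon–Miro–Vera. Each forms one triangle with Jon, for 8 in total.

8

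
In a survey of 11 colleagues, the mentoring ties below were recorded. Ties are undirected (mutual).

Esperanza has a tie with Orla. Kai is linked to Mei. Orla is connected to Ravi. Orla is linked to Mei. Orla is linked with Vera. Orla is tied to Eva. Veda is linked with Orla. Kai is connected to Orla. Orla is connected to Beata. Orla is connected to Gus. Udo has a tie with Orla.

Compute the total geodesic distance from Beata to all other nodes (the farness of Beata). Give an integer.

Distances from Beata: Esperanza:2, Eva:2, Gus:2, Kai:2, Mei:2, Orla:1, Ravi:2, Udo:2, Veda:2, Vera:2.
Sum = 2 + 2 + 2 + 2 + 2 + 1 + 2 + 2 + 2 + 2 = 19.

19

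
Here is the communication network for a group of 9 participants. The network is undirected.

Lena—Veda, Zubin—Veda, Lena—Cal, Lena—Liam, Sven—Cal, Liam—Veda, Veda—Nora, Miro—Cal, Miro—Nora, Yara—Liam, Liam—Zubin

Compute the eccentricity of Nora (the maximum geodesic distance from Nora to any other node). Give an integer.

3

Distances from Nora: Cal:2, Lena:2, Liam:2, Miro:1, Sven:3, Veda:1, Yara:3, Zubin:2.
The largest is 3 (to Yara and Sven), so the eccentricity of Nora is 3.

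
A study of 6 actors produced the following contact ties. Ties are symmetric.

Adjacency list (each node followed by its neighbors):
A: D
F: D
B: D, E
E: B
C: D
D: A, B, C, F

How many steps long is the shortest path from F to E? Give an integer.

3

One shortest route is F – D – B – E, which uses 3 edges, and at distance 2 from F we only reach {A, B, C}, which does not include E. So d(F,E) = 3.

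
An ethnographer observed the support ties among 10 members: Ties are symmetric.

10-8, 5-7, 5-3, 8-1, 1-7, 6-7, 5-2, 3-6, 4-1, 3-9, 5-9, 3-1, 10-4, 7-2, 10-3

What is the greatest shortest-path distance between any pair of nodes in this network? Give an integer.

3

Eccentricity of each node (its greatest distance to any other): 1:2, 2:3, 3:2, 4:3, 5:3, 6:3, 7:3, 8:3, 9:3, 10:3.
The maximum eccentricity is 3, realized for instance by the pair 10–7 via 10 – 3 – 5 – 7. So the diameter is 3.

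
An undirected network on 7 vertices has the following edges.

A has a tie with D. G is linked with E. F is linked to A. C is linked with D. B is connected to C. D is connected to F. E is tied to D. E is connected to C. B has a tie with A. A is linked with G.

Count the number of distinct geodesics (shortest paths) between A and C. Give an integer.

The shortest distance is 2. The length-2 paths are: A–D–C; A–B–C.
That gives 2 distinct shortest paths.

2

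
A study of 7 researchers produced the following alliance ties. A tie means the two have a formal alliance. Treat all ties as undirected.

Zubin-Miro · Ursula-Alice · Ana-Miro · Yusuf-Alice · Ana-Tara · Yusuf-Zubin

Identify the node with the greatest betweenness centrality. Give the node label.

Unnormalized betweenness of each node: Alice:5, Ana:5, Miro:8, Tara:0, Ursula:0, Yusuf:8, Zubin:9.
Zubin has the largest value, 9, making it the main broker — the node through which the most shortest paths run.

Zubin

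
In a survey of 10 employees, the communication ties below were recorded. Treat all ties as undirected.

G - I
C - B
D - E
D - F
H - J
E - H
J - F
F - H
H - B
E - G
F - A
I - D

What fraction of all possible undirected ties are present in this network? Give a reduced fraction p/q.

There are 12 edges and 10 nodes, so the maximum possible is C(10,2) = 45.
Density = 12/45 = 4/15.

4/15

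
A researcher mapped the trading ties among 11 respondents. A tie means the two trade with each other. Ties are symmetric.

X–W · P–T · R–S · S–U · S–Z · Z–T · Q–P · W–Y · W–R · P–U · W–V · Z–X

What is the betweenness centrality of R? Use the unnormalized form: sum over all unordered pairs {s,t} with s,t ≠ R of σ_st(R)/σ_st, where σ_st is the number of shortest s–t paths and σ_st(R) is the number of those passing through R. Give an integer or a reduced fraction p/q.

Pairs whose geodesics pass through R — W–U: 1; W–P: 1/2; W–Q: 1/2; W–S: 1; U–V: 1; U–Y: 1; P–V: 1/2; P–Y: 1/2; V–Q: 1/2; V–S: 1; Y–Q: 1/2; Y–S: 1.
All other pairs contribute 0.
Summing the contributions gives betweenness(R) = 9.

9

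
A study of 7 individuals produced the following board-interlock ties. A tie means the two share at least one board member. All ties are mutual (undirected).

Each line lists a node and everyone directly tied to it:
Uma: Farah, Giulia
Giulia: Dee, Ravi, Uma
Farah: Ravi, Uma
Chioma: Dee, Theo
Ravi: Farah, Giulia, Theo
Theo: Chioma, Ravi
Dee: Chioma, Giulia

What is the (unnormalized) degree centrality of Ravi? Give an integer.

Ravi is directly tied to Farah, Giulia, and Theo. That is 3 neighbors, so the degree of Ravi is 3.

3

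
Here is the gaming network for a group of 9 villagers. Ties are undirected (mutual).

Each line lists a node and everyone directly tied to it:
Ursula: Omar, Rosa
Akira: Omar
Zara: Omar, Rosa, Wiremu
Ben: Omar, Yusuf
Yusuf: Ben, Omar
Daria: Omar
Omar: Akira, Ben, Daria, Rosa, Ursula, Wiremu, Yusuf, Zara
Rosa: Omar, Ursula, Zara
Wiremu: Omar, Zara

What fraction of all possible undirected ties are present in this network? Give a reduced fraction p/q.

There are 12 edges and 9 nodes, so the maximum possible is C(9,2) = 36.
Density = 12/36 = 1/3.

1/3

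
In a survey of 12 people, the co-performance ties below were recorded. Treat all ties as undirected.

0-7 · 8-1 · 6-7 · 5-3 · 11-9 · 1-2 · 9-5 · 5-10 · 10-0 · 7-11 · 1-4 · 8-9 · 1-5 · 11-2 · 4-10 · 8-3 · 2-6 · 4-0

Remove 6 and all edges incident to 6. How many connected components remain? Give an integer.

1

6's neighbors (2 and 7) remain reachable from one another through other ties, so the rest of the network stays in one piece.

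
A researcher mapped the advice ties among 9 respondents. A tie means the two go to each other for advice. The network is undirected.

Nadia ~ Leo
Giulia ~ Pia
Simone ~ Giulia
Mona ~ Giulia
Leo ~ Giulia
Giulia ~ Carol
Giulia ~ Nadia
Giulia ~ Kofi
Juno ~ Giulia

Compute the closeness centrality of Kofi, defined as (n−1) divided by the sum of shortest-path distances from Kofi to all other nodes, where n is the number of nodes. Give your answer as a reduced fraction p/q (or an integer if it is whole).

Distances from Kofi: Carol:2, Giulia:1, Juno:2, Leo:2, Mona:2, Nadia:2, Pia:2, Simone:2. Sum = 15.
n = 9, so closeness = 8/15.

8/15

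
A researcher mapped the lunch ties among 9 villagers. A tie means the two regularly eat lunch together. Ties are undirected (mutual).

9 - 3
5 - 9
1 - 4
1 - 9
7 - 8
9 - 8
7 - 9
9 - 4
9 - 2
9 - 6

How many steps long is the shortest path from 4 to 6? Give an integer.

One shortest route is 4 – 9 – 6, which uses 2 edges, and 4 and 6 are not directly tied, so nothing shorter exists. So d(4,6) = 2.

2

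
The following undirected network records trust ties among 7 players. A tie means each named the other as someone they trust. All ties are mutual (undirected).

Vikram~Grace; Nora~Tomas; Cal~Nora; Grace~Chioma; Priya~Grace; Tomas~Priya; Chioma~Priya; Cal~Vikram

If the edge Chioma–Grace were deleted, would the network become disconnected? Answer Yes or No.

Even without that edge, Chioma still reaches Grace via Chioma – Priya – Grace, so the network stays connected. Not a bridge.

No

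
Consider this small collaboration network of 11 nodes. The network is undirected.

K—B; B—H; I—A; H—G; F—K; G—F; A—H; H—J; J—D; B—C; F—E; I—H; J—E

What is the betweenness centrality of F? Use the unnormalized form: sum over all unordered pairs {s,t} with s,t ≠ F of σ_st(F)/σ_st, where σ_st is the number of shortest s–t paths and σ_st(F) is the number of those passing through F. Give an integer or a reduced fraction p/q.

5

Pairs whose geodesics pass through F — K–G: 1; K–E: 1; K–D: 1/2; K–J: 1/2; B–E: 1/2; C–E: 1/2; G–E: 1.
All other pairs contribute 0.
Summing the contributions gives betweenness(F) = 5.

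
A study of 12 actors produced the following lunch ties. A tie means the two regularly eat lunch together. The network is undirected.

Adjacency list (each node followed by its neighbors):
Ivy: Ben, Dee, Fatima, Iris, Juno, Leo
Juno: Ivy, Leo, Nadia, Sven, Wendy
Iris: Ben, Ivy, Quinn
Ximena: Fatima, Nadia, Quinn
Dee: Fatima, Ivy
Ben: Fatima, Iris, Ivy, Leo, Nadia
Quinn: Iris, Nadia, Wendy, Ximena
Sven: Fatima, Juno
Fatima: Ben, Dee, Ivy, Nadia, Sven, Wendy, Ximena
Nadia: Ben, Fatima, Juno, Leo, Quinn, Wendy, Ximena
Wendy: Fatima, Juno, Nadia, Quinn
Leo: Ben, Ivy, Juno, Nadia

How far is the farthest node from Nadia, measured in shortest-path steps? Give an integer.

2

Distances from Nadia: Ben:1, Dee:2, Fatima:1, Iris:2, Ivy:2, Juno:1, Leo:1, Quinn:1, Sven:2, Wendy:1, Ximena:1.
The largest is 2 (to Ivy, Iris, Sven, and Dee), so the eccentricity of Nadia is 2.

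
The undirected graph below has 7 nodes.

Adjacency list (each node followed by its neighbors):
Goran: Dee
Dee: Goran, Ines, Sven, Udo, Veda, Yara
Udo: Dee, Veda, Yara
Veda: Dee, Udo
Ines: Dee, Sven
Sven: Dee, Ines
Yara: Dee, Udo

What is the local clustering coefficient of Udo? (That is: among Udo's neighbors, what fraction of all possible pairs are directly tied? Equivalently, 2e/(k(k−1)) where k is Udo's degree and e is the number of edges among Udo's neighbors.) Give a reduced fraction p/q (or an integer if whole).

Udo's neighbors: Dee, Veda, and Yara (k = 3).
Possible neighbor pairs: C(3,2) = 3. Edges among them: Dee–Veda, Dee–Yara → e = 2.
Clustering(Udo) = 2/3.

2/3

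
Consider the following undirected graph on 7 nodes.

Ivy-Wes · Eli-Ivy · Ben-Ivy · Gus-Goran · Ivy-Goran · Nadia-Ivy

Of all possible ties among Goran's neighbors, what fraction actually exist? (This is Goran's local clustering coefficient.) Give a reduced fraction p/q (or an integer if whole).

0

Goran's neighbors: Gus and Ivy (k = 2).
Possible neighbor pairs: C(2,2) = 1. Edges among them: none → e = 0.
Clustering(Goran) = 0/1.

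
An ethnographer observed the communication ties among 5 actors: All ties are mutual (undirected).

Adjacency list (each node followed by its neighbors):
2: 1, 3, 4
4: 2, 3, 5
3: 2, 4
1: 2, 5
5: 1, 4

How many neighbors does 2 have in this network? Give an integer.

2 is directly tied to 1, 3, and 4. That is 3 neighbors, so the degree of 2 is 3.

3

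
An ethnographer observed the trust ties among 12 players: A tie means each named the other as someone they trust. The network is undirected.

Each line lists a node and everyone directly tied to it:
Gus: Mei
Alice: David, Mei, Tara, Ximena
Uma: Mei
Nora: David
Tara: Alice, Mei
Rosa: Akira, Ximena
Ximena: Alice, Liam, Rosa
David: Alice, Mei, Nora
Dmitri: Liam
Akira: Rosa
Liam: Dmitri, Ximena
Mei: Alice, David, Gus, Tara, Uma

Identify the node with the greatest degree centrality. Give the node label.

Mei

Degrees — Akira:1, Alice:4, David:3, Dmitri:1, Gus:1, Liam:2, Mei:5, Nora:1, Rosa:2, Tara:2, Uma:1, Ximena:3.
The maximum is 5, attained only by Mei.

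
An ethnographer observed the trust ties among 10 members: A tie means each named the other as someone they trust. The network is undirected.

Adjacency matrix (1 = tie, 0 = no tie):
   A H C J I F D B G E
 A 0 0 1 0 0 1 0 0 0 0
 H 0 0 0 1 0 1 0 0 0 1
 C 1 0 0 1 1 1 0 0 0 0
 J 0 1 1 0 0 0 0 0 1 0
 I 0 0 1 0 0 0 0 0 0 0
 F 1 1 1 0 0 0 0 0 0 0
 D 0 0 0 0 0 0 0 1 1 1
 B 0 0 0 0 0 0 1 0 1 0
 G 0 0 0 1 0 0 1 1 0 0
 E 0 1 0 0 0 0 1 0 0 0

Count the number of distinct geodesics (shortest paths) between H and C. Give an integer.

2

The shortest distance is 2. The length-2 paths are: H–J–C; H–F–C.
That gives 2 distinct shortest paths.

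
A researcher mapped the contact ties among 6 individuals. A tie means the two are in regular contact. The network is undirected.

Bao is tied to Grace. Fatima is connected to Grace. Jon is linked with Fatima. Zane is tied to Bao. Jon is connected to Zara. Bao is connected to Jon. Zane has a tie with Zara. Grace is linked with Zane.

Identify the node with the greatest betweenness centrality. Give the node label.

Jon

Unnormalized betweenness of each node: Bao:1, Fatima:1/2, Grace:3/2, Jon:2, Zane:3/2, Zara:1/2.
Jon has the largest value, 2, making it the main broker — the node through which the most shortest paths run.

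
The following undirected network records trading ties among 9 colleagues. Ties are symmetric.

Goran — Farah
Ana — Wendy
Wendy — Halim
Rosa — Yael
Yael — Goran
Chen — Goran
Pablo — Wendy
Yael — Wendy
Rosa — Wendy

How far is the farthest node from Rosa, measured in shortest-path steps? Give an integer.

Distances from Rosa: Ana:2, Chen:3, Farah:3, Goran:2, Halim:2, Pablo:2, Wendy:1, Yael:1.
The largest is 3 (to Chen and Farah), so the eccentricity of Rosa is 3.

3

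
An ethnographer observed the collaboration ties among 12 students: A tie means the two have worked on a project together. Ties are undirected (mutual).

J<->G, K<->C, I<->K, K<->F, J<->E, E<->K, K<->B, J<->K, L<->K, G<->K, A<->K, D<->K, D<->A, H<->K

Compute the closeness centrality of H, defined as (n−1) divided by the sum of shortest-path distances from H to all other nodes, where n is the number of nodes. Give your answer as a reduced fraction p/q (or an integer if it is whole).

Distances from H: A:2, B:2, C:2, D:2, E:2, F:2, G:2, I:2, J:2, K:1, L:2. Sum = 21.
n = 12, so closeness = 11/21.

11/21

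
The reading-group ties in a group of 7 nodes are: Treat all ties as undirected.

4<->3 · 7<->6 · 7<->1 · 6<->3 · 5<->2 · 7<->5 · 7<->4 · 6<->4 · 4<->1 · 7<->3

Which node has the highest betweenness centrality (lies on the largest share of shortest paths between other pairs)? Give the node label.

7

Unnormalized betweenness of each node: 1:0, 2:0, 3:0, 4:1, 5:5, 6:0, 7:9.
7 has the largest value, 9, making it the main broker — the node through which the most shortest paths run.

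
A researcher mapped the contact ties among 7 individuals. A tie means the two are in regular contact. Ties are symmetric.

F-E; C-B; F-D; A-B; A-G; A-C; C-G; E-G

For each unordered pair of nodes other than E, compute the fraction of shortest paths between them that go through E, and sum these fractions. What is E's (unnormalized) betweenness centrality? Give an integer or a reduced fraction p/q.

Pairs whose geodesics pass through E — A–D: 1; A–F: 1; B–D: 2/2; B–F: 2/2; G–D: 1; G–F: 1; C–D: 1; C–F: 1.
All other pairs contribute 0.
Summing the contributions gives betweenness(E) = 8.

8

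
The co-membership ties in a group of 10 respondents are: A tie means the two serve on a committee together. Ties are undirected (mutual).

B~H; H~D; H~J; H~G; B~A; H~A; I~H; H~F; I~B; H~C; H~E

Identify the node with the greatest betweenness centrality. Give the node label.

H

Unnormalized betweenness of each node: A:0, B:1/2, C:0, D:0, E:0, F:0, G:0, H:67/2, I:0, J:0.
H has the largest value, 67/2, making it the main broker — the node through which the most shortest paths run.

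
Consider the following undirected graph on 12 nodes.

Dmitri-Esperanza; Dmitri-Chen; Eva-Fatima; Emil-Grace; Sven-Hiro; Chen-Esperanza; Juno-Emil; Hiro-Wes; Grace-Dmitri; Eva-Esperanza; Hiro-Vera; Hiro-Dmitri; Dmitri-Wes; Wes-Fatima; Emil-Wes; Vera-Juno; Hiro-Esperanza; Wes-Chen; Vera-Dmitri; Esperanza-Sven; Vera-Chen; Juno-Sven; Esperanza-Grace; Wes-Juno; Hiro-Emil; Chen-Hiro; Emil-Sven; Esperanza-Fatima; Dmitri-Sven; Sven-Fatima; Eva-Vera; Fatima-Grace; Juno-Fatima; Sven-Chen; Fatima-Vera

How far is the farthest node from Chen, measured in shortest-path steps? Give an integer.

Distances from Chen: Dmitri:1, Emil:2, Esperanza:1, Eva:2, Fatima:2, Grace:2, Hiro:1, Juno:2, Sven:1, Vera:1, Wes:1.
The largest is 2 (to Grace, Eva, Fatima, Juno, and Emil), so the eccentricity of Chen is 2.

2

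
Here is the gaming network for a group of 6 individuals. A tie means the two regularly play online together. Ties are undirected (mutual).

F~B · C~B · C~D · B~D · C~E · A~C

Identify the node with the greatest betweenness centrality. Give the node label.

C

Unnormalized betweenness of each node: A:0, B:4, C:7, D:0, E:0, F:0.
C has the largest value, 7, making it the main broker — the node through which the most shortest paths run.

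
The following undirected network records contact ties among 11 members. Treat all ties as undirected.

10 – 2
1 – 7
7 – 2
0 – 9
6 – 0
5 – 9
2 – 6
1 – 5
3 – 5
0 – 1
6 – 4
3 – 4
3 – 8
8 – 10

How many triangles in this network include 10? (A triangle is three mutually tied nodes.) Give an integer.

10's neighbors are 2 and 8, but none of them are tied to each other, so no triangle contains 10.

0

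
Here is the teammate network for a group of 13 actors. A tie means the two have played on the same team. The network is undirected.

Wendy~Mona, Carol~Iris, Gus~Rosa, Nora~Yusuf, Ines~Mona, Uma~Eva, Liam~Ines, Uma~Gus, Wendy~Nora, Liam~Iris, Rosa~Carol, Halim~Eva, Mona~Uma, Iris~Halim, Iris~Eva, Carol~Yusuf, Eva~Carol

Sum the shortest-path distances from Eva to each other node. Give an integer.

Distances from Eva: Carol:1, Gus:2, Halim:1, Ines:3, Iris:1, Liam:2, Mona:2, Nora:3, Rosa:2, Uma:1, Wendy:3, Yusuf:2.
Sum = 1 + 2 + 1 + 3 + 1 + 2 + 2 + 3 + 2 + 1 + 3 + 2 = 23.

23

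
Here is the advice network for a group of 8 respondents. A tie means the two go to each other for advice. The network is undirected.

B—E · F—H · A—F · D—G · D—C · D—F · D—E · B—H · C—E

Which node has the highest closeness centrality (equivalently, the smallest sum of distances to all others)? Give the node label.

D

Farness (sum of distances to all others) for each node — A:17, B:14, C:14, D:10, E:12, F:11, G:16, H:14.
The smallest farness is 10, for D, so D has the highest closeness.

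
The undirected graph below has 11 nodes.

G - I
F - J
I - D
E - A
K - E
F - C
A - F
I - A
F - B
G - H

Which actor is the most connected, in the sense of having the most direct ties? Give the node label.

F

Degrees — A:3, B:1, C:1, D:1, E:2, F:4, G:2, H:1, I:3, J:1, K:1.
The maximum is 4, attained only by F.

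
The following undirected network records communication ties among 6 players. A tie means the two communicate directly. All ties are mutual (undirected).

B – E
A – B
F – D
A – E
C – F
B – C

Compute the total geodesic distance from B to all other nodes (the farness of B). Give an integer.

Distances from B: A:1, C:1, D:3, E:1, F:2.
Sum = 1 + 1 + 3 + 1 + 2 = 8.

8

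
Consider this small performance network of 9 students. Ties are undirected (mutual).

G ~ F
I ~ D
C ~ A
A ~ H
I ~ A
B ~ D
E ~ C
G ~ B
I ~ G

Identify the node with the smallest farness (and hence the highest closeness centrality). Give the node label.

Farness (sum of distances to all others) for each node — A:15, B:22, C:20, D:19, E:27, F:24, G:17, H:22, I:14.
The smallest farness is 14, for I, so I has the highest closeness.

I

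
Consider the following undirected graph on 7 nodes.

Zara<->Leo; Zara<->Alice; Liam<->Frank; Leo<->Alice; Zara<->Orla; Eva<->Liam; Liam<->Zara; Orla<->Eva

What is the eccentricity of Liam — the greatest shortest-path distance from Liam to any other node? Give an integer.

2

Distances from Liam: Alice:2, Eva:1, Frank:1, Leo:2, Orla:2, Zara:1.
The largest is 2 (to Leo, Orla, and Alice), so the eccentricity of Liam is 2.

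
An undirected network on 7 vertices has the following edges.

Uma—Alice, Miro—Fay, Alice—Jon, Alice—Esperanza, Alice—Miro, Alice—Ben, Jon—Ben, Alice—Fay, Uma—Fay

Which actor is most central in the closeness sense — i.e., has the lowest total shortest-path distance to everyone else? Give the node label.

Alice

Farness (sum of distances to all others) for each node — Alice:6, Ben:10, Esperanza:11, Fay:9, Jon:10, Miro:10, Uma:10.
The smallest farness is 6, for Alice, so Alice has the highest closeness.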